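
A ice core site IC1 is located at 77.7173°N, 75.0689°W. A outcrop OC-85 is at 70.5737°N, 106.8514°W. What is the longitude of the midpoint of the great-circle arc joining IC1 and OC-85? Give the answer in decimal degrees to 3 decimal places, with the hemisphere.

Bx = cos φ₂ cos Δλ = 0.282723,  By = cos φ₂ sin Δλ = -0.175176
φₘ = atan2(sin φ₁ + sin φ₂, √((cos φ₁ + Bx)² + By²)) = 74.69410°
λₘ = λ₁ + atan2(By, cos φ₁ + Bx) = -94.54065°

94.541°W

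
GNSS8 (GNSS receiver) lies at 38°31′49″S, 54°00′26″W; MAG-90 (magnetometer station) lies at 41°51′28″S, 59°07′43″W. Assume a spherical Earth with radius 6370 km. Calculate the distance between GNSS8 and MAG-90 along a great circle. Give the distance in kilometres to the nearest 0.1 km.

GNSS8: φ = -38.53028°, λ = -54.00722°
MAG-90: φ = -41.85778°, λ = -59.12861°
Δφ = -3.3275°,  Δλ = -5.1214°
a = sin²(Δφ/2) + cos φ₁ cos φ₂ sin²(Δλ/2) = 0.002006
c = 2·arcsin(√a) = 0.089606 rad = 5.1341°
d = R·c = 6370 × 0.089606 = 570.8 km

570.8 km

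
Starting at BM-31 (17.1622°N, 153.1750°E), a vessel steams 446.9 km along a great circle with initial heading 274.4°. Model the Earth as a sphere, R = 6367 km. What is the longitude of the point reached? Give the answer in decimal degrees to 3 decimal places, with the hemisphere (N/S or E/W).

δ = d/R = 446.9/6367 = 0.070190 rad
φ₂ = arcsin(sin φ₁ cos δ + cos φ₁ sin δ cos θ)
   = arcsin(0.29508·0.99754 + 0.95547·0.07013·0.07672) = 17.42710°
λ₂ = λ₁ + atan2(sin θ sin δ cos φ₁, cos δ − sin φ₁ sin φ₂) = 148.97203°

148.972°E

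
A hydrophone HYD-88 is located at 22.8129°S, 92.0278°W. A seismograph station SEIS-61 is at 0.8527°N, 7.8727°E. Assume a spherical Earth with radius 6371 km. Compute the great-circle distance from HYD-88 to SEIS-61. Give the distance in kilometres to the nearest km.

Δφ = 23.6656°,  Δλ = 99.9005°
a = sin²(Δφ/2) + cos φ₁ cos φ₂ sin²(Δλ/2) = 0.582120
c = 2·arcsin(√a) = 1.735784 rad = 99.4531°
d = R·c = 6371 × 1.735784 = 11058.7 km

11059 km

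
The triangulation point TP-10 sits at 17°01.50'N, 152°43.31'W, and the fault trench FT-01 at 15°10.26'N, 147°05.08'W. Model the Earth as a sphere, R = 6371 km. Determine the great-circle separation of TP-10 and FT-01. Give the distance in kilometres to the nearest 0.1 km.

636.5 km

TP-10: φ = +17.02500°, λ = -152.72183°
FT-01: φ = +15.17100°, λ = -147.08467°
Δφ = -1.8540°,  Δλ = 5.6372°
a = sin²(Δφ/2) + cos φ₁ cos φ₂ sin²(Δλ/2) = 0.002493
c = 2·arcsin(√a) = 0.099907 rad = 5.7242°
d = R·c = 6371 × 0.099907 = 636.5 km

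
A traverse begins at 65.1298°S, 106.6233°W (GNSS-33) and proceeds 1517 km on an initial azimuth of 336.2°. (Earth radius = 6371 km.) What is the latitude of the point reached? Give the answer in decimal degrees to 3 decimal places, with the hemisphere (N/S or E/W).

52.270°S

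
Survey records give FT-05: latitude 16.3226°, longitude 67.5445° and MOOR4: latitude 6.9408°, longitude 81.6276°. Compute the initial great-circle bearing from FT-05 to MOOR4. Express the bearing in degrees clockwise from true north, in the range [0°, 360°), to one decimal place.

122.6°

Δλ = 14.0831°
y = sin Δλ · cos φ₂ = 0.241546
x = cos φ₁ sin φ₂ − sin φ₁ cos φ₂ cos Δλ = -0.154627
θ = atan2(y, x) = 122.6257° → 122.6257° (mod 360°)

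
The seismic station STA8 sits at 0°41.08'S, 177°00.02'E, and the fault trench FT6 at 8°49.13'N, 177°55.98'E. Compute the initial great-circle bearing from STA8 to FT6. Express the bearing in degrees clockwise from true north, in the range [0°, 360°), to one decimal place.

STA8: φ = -0.68467°, λ = +177.00033°
FT6: φ = +8.81883°, λ = +177.93300°
Δλ = 0.9327°
y = sin Δλ · cos φ₂ = 0.016085
x = cos φ₁ sin φ₂ − sin φ₁ cos φ₂ cos Δλ = 0.165106
θ = atan2(y, x) = 5.5643° → 5.5643° (mod 360°)

5.6°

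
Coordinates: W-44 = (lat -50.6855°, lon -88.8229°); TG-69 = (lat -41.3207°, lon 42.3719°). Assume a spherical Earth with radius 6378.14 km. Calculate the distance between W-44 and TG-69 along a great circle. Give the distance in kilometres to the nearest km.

Δφ = 9.3648°,  Δλ = 131.1948°
a = sin²(Δφ/2) + cos φ₁ cos φ₂ sin²(Δλ/2) = 0.401277
c = 2·arcsin(√a) = 1.372044 rad = 78.6123°
d = R·c = 6378.14 × 1.372044 = 8751.1 km

8751 km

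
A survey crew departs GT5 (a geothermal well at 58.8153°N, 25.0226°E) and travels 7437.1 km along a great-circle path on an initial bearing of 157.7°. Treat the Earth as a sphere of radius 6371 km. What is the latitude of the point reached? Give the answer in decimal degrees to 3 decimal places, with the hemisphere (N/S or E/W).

δ = d/R = 7437.1/6371 = 1.167336 rad
φ₂ = arcsin(sin φ₁ cos δ + cos φ₁ sin δ cos θ)
   = arcsin(0.85550·0.39260 + 0.51780·0.91971·-0.92521) = -6.01184°
λ₂ = λ₁ + atan2(sin θ sin δ cos φ₁, cos δ − sin φ₁ sin φ₂) = 45.56613°

6.012°S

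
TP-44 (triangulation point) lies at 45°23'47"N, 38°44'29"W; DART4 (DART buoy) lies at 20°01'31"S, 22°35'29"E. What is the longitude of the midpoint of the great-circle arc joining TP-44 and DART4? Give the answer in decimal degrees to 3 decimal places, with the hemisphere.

TP-44: φ = +45.39639°, λ = -38.74139°
DART4: φ = -20.02528°, λ = +22.59139°
Bx = cos φ₂ cos Δλ = 0.450718,  By = cos φ₂ sin Δλ = 0.824373
φₘ = atan2(sin φ₁ + sin φ₂, √((cos φ₁ + Bx)² + By²)) = 14.61370°
λₘ = λ₁ + atan2(By, cos φ₁ + Bx) = -3.17537°

3.175°W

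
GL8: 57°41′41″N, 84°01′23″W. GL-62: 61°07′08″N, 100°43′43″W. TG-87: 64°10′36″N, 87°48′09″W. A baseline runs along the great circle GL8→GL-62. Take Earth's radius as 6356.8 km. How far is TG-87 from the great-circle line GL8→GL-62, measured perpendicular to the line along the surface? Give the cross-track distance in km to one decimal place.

544.3 km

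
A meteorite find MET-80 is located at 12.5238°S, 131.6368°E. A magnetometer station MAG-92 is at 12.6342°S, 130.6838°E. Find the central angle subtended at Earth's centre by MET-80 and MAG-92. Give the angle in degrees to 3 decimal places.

0.937°

Δφ = -0.1104°,  Δλ = -0.9530°
a = sin²(Δφ/2) + cos φ₁ cos φ₂ sin²(Δλ/2) = 0.000067
c = 2·arcsin(√a) = 0.016348 rad = 0.9367°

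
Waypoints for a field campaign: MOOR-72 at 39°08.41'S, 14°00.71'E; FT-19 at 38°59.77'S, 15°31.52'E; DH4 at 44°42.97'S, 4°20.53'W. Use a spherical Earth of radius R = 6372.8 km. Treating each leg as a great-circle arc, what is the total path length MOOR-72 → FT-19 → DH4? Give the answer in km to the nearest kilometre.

MOOR-72: φ = -39.14017°, λ = +14.01183°
FT-19: φ = -38.99617°, λ = +15.52533°
DH4: φ = -44.71617°, λ = -4.34217°
MOOR-72→FT-19: c = 0.020662 rad, d = 131.68 km
FT-19→DH4: c = 0.276011 rad, d = 1758.96 km
Total = 131.68 + 1758.96 = 1890.64 km

1891 km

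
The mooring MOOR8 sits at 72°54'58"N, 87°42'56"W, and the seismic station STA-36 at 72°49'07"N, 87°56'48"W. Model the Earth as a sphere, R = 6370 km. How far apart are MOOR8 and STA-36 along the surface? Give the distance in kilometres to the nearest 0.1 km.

MOOR8: φ = +72.91611°, λ = -87.71556°
STA-36: φ = +72.81861°, λ = -87.94667°
Δφ = -0.0975°,  Δλ = -0.2311°
a = sin²(Δφ/2) + cos φ₁ cos φ₂ sin²(Δλ/2) = 0.000001
c = 2·arcsin(√a) = 0.002075 rad = 0.1189°
d = R·c = 6370 × 0.002075 = 13.2 km

13.2 km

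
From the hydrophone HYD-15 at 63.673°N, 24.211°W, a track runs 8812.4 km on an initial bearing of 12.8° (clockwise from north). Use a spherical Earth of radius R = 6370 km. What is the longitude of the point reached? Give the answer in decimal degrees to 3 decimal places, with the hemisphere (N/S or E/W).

δ = d/R = 8812.4/6370 = 1.383422 rad
φ₂ = arcsin(sin φ₁ cos δ + cos φ₁ sin δ cos θ)
   = arcsin(0.89628·0.18628 + 0.44349·0.98250·0.97515) = 36.28918°
λ₂ = λ₁ + atan2(sin θ sin δ cos φ₁, cos δ − sin φ₁ sin φ₂) = 140.12179°

140.122°E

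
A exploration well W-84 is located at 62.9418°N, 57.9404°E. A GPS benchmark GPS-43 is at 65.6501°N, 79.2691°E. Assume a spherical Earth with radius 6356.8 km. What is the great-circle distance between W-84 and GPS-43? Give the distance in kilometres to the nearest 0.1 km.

Δφ = 2.7083°,  Δλ = 21.3287°
a = sin²(Δφ/2) + cos φ₁ cos φ₂ sin²(Δλ/2) = 0.006981
c = 2·arcsin(√a) = 0.167305 rad = 9.5859°
d = R·c = 6356.8 × 0.167305 = 1063.5 km

1063.5 km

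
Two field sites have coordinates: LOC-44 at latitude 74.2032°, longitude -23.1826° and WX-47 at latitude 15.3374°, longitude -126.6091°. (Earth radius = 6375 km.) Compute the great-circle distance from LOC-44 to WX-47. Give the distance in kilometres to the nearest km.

8772 km

Δφ = -58.8658°,  Δλ = -103.4265°
a = sin²(Δφ/2) + cos φ₁ cos φ₂ sin²(Δλ/2) = 0.403223
c = 2·arcsin(√a) = 1.376013 rad = 78.8397°
d = R·c = 6375 × 1.376013 = 8772.1 km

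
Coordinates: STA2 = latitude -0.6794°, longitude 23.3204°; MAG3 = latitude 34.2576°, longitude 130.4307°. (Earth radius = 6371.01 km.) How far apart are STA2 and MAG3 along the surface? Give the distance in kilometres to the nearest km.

11616 km

Δφ = 34.9370°,  Δλ = 107.1103°
a = sin²(Δφ/2) + cos φ₁ cos φ₂ sin²(Δλ/2) = 0.624914
c = 2·arcsin(√a) = 1.823299 rad = 104.4674°
d = R·c = 6371.01 × 1.823299 = 11616.3 km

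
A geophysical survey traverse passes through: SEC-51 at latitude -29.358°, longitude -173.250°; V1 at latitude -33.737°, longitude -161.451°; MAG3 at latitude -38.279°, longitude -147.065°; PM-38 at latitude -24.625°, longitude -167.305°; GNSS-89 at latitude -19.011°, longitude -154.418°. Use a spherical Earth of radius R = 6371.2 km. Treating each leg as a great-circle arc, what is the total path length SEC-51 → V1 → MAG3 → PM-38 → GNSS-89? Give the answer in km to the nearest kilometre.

6512 km

SEC-51→V1: c = 0.191254 rad, d = 1218.52 km
V1→MAG3: c = 0.217731 rad, d = 1387.21 km
MAG3→PM-38: c = 0.382660 rad, d = 2438.00 km
PM-38→GNSS-89: c = 0.230488 rad, d = 1468.49 km
Total = 1218.52 + 1387.21 + 2438.00 + 1468.49 = 6512.22 km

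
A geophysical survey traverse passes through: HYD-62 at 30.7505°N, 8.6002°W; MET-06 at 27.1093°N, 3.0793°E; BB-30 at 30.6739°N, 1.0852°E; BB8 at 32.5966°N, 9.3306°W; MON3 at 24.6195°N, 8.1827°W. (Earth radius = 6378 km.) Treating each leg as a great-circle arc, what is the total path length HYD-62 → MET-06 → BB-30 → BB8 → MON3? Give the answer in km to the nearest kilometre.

3554 km

HYD-62→MET-06: c = 0.189267 rad, d = 1207.14 km
MET-06→BB-30: c = 0.069271 rad, d = 441.81 km
BB-30→BB8: c = 0.158300 rad, d = 1009.64 km
BB8→MON3: c = 0.140330 rad, d = 895.02 km
Total = 1207.14 + 441.81 + 1009.64 + 895.02 = 3553.62 km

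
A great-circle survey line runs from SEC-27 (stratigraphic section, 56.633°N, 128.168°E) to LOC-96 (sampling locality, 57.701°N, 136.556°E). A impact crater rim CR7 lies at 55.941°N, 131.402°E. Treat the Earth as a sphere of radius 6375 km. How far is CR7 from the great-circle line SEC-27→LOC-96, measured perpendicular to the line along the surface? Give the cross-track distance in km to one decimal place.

127.1 km

δ₁₃ = central angle SEC-27→CR7 = 0.033572 rad  (haversine)
θ₁₃ = bearing SEC-27→CR7 = 109.732°,  θ₁₂ = bearing SEC-27→LOC-96 = 73.281°
dₓₜ = R·arcsin(sin δ₁₃ · sin(θ₁₃ − θ₁₂)) = 6375·arcsin(0.03357·sin(36.451°)) = 127.140 km
|dₓₜ| = 127.140 km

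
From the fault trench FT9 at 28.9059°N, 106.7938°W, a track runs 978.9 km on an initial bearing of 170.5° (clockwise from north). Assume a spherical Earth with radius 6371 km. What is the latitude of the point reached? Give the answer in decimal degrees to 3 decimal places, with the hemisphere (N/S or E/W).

δ = d/R = 978.9/6371 = 0.153649 rad
φ₂ = arcsin(sin φ₁ cos δ + cos φ₁ sin δ cos θ)
   = arcsin(0.48337·0.98822 + 0.87541·0.15305·-0.98629) = 20.21459°
λ₂ = λ₁ + atan2(sin θ sin δ cos φ₁, cos δ − sin φ₁ sin φ₂) = -105.25134°

20.215°N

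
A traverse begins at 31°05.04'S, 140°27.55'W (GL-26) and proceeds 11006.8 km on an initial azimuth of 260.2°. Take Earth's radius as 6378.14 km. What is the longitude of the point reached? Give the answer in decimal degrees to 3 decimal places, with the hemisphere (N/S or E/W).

116.866°E

GL-26: φ = -31.08400°, λ = -140.45917°
δ = d/R = 11006.8/6378.14 = 1.725707 rad
φ₂ = arcsin(sin φ₁ cos δ + cos φ₁ sin δ cos θ)
   = arcsin(-0.51629·-0.15429 + 0.85641·0.98803·-0.17021) = -3.69033°
λ₂ = λ₁ + atan2(sin θ sin δ cos φ₁, cos δ − sin φ₁ sin φ₂) = 116.86598°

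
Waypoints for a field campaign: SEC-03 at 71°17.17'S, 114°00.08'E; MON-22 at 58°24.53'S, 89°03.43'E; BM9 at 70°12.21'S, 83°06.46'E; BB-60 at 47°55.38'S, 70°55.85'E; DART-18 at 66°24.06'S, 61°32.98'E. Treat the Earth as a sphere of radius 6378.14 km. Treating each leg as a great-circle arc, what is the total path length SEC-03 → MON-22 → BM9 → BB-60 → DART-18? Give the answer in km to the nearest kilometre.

SEC-03: φ = -71.28617°, λ = +114.00133°
MON-22: φ = -58.40883°, λ = +89.05717°
BM9: φ = -70.20350°, λ = +83.10767°
BB-60: φ = -47.92300°, λ = +70.93083°
DART-18: φ = -66.40100°, λ = +61.54967°
SEC-03→MON-22: c = 0.286739 rad, d = 1828.86 km
MON-22→BM9: c = 0.210480 rad, d = 1342.47 km
BM9→BB-60: c = 0.402122 rad, d = 2564.79 km
BB-60→DART-18: c = 0.333637 rad, d = 2127.99 km
Total = 1828.86 + 1342.47 + 2564.79 + 2127.99 = 7864.11 km

7864 km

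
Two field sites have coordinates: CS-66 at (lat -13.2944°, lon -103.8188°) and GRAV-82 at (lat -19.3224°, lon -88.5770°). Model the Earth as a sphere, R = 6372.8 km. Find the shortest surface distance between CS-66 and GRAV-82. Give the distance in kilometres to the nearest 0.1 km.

Δφ = -6.0280°,  Δλ = 15.2418°
a = sin²(Δφ/2) + cos φ₁ cos φ₂ sin²(Δλ/2) = 0.018917
c = 2·arcsin(√a) = 0.275951 rad = 15.8108°
d = R·c = 6372.8 × 0.275951 = 1758.6 km

1758.6 km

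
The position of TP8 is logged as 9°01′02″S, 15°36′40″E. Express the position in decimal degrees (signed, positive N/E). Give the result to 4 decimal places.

lat: 9.0172° S → -9.0172°
lon: 15.6111° E → +15.6111°

-9.0172°, +15.6111°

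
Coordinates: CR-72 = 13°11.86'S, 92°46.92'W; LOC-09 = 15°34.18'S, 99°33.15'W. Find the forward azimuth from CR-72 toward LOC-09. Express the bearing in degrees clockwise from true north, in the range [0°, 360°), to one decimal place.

249.3°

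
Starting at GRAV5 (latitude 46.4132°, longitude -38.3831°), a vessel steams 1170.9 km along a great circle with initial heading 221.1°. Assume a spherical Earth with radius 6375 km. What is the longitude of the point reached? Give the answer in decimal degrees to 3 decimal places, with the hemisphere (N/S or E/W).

47.161°W

δ = d/R = 1170.9/6375 = 0.183671 rad
φ₂ = arcsin(sin φ₁ cos δ + cos φ₁ sin δ cos θ)
   = arcsin(0.72433·0.98318 + 0.68945·0.18264·-0.75356) = 38.11615°
λ₂ = λ₁ + atan2(sin θ sin δ cos φ₁, cos δ − sin φ₁ sin φ₂) = -47.16095°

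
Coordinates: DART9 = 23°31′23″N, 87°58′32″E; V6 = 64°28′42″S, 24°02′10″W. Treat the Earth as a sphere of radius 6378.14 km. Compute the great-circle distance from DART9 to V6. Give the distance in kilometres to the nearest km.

DART9: φ = +23.52306°, λ = +87.97556°
V6: φ = -64.47833°, λ = -24.03611°
Δφ = -88.0014°,  Δλ = -112.0117°
a = sin²(Δφ/2) + cos φ₁ cos φ₂ sin²(Δλ/2) = 0.754118
c = 2·arcsin(√a) = 2.103931 rad = 120.5464°
d = R·c = 6378.14 × 2.103931 = 13419.2 km

13419 km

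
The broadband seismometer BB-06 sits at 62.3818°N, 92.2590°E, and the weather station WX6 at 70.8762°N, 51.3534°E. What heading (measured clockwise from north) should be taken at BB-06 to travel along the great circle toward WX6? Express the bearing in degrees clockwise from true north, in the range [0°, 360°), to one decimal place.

Δλ = -40.9056°
y = sin Δλ · cos φ₂ = -0.214524
x = cos φ₁ sin φ₂ − sin φ₁ cos φ₂ cos Δλ = 0.218602
θ = atan2(y, x) = -44.4605° → 315.5395° (mod 360°)

315.5°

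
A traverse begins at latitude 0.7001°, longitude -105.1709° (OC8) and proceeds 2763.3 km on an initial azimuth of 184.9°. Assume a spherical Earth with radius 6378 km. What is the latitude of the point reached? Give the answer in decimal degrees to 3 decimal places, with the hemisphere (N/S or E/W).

24.027°S

δ = d/R = 2763.3/6378 = 0.433255 rad
φ₂ = arcsin(sin φ₁ cos δ + cos φ₁ sin δ cos θ)
   = arcsin(0.01222·0.90760 + 0.99993·0.41983·-0.99635) = -24.02730°
λ₂ = λ₁ + atan2(sin θ sin δ cos φ₁, cos δ − sin φ₁ sin φ₂) = -107.42105°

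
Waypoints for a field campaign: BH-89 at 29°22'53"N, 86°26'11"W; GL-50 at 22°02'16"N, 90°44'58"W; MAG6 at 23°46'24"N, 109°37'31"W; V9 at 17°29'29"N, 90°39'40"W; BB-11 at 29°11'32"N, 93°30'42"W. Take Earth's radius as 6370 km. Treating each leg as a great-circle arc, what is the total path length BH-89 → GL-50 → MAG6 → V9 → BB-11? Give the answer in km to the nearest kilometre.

6288 km

BH-89: φ = +29.38139°, λ = -86.43639°
GL-50: φ = +22.03778°, λ = -90.74944°
MAG6: φ = +23.77333°, λ = -109.62528°
V9: φ = +17.49139°, λ = -90.66111°
BB-11: φ = +29.19222°, λ = -93.51167°
BH-89→GL-50: c = 0.144971 rad, d = 923.47 km
GL-50→MAG6: c = 0.304749 rad, d = 1941.25 km
MAG6→V9: c = 0.328213 rad, d = 2090.72 km
V9→BB-11: c = 0.209237 rad, d = 1332.84 km
Total = 923.47 + 1941.25 + 2090.72 + 1332.84 = 6288.28 km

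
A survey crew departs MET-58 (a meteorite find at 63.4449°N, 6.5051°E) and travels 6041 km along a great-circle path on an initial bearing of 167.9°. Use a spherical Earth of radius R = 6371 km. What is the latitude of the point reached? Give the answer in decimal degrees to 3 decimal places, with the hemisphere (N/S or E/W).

δ = d/R = 6041/6371 = 0.948203 rad
φ₂ = arcsin(sin φ₁ cos δ + cos φ₁ sin δ cos θ)
   = arcsin(0.89450·0.58314 + 0.44706·0.81237·-0.97778) = 9.58541°
λ₂ = λ₁ + atan2(sin θ sin δ cos φ₁, cos δ − sin φ₁ sin φ₂) = 16.44987°

9.585°N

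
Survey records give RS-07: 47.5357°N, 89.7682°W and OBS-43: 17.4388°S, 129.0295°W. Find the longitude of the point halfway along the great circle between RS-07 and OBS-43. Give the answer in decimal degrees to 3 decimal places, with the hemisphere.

Bx = cos φ₂ cos Δλ = 0.738681,  By = cos φ₂ sin Δλ = -0.603770
φₘ = atan2(sin φ₁ + sin φ₂, √((cos φ₁ + Bx)² + By²)) = 15.90309°
λₘ = λ₁ + atan2(By, cos φ₁ + Bx) = -112.89318°

112.893°W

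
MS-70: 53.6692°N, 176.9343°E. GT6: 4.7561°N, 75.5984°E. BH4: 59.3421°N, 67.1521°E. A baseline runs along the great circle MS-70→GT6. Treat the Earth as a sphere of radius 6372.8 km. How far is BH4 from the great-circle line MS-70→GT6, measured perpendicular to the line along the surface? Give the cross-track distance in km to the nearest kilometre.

3599 km

δ₁₃ = central angle MS-70→BH4 = 0.938790 rad  (haversine)
θ₁₃ = bearing MS-70→BH4 = 323.510°,  θ₁₂ = bearing MS-70→GT6 = 281.957°
dₓₜ = R·arcsin(sin δ₁₃ · sin(θ₁₃ − θ₁₂)) = 6372.8·arcsin(0.80684·sin(41.553°)) = 3598.893 km
|dₓₜ| = 3598.893 km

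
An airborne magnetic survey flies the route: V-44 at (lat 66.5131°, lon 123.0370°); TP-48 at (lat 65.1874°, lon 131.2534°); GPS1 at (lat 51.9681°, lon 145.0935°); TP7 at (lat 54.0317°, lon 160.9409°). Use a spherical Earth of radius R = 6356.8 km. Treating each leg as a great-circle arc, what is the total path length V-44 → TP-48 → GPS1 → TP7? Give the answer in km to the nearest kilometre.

V-44→TP-48: c = 0.063009 rad, d = 400.54 km
TP-48→GPS1: c = 0.261530 rad, d = 1662.49 km
GPS1→TP7: c = 0.169921 rad, d = 1080.16 km
Total = 400.54 + 1662.49 + 1080.16 = 3143.18 km

3143 km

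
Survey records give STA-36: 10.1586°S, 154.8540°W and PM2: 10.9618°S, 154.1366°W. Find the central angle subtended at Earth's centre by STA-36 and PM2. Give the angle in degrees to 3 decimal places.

Δφ = -0.8032°,  Δλ = 0.7174°
a = sin²(Δφ/2) + cos φ₁ cos φ₂ sin²(Δλ/2) = 0.000087
c = 2·arcsin(√a) = 0.018655 rad = 1.0689°

1.069°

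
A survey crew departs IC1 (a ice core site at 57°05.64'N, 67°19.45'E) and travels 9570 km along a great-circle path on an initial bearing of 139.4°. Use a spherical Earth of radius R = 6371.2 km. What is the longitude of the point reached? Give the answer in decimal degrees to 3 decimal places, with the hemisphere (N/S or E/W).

111.284°E

IC1: φ = +57.09400°, λ = +67.32417°
δ = d/R = 9570/6371.2 = 1.502072 rad
φ₂ = arcsin(sin φ₁ cos δ + cos φ₁ sin δ cos θ)
   = arcsin(0.83956·0.06867 + 0.54326·0.99764·-0.75927) = -20.72339°
λ₂ = λ₁ + atan2(sin θ sin δ cos φ₁, cos δ − sin φ₁ sin φ₂) = 111.28367°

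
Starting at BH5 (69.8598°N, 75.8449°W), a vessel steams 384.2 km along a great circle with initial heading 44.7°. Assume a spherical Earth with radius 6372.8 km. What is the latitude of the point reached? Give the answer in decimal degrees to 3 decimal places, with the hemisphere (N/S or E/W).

δ = d/R = 384.2/6372.8 = 0.060287 rad
φ₂ = arcsin(sin φ₁ cos δ + cos φ₁ sin δ cos θ)
   = arcsin(0.93885·0.99818 + 0.34432·0.06025·0.71080) = 72.15578°
λ₂ = λ₁ + atan2(sin θ sin δ cos φ₁, cos δ − sin φ₁ sin φ₂) = -67.89524°

72.156°N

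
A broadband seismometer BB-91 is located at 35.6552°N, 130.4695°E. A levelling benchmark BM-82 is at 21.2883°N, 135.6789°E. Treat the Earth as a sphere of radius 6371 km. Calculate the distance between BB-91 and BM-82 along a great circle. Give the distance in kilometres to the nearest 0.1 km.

Δφ = -14.3669°,  Δλ = 5.2094°
a = sin²(Δφ/2) + cos φ₁ cos φ₂ sin²(Δλ/2) = 0.017200
c = 2·arcsin(√a) = 0.263057 rad = 15.0721°
d = R·c = 6371 × 0.263057 = 1675.9 km

1675.9 km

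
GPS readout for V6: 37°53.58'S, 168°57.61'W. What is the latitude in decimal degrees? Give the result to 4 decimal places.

37° + 53.58′/60 = 37 + 0.89300 = 37.8930°

37.8930°S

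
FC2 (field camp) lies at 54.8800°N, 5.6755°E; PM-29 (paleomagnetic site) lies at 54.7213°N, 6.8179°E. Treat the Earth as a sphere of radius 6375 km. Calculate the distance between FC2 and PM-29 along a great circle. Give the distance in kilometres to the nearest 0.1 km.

75.4 km

Δφ = -0.1587°,  Δλ = 1.1424°
a = sin²(Δφ/2) + cos φ₁ cos φ₂ sin²(Δλ/2) = 0.000035
c = 2·arcsin(√a) = 0.011822 rad = 0.6774°
d = R·c = 6375 × 0.011822 = 75.4 km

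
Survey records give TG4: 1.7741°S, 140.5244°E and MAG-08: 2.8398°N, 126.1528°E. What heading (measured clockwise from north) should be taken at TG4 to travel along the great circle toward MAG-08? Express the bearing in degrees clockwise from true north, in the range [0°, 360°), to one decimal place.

287.8°

Δλ = -14.3716°
y = sin Δλ · cos φ₂ = -0.247905
x = cos φ₁ sin φ₂ − sin φ₁ cos φ₂ cos Δλ = 0.079473
θ = atan2(y, x) = -72.2252° → 287.7748° (mod 360°)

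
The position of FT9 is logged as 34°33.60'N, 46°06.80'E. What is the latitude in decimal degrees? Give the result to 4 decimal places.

34.5600°N

34° + 33.60′/60 = 34 + 0.56000 = 34.5600°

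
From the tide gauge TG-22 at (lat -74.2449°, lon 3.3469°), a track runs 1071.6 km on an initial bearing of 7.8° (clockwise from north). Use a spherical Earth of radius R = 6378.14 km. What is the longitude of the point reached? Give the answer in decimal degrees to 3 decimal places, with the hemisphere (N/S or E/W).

6.388°E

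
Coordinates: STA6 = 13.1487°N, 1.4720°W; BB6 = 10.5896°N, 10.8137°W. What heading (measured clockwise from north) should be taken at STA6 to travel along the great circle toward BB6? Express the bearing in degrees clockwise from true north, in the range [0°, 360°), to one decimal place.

255.4°

Δλ = -9.3417°
y = sin Δλ · cos φ₂ = -0.159557
x = cos φ₁ sin φ₂ − sin φ₁ cos φ₂ cos Δλ = -0.041684
θ = atan2(y, x) = -104.6413° → 255.3587° (mod 360°)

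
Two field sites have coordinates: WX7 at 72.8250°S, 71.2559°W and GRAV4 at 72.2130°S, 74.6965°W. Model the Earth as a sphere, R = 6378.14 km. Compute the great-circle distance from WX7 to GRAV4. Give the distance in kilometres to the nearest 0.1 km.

133.7 km

Δφ = 0.6120°,  Δλ = -3.4406°
a = sin²(Δφ/2) + cos φ₁ cos φ₂ sin²(Δλ/2) = 0.000110
c = 2·arcsin(√a) = 0.020959 rad = 1.2009°
d = R·c = 6378.14 × 0.020959 = 133.7 km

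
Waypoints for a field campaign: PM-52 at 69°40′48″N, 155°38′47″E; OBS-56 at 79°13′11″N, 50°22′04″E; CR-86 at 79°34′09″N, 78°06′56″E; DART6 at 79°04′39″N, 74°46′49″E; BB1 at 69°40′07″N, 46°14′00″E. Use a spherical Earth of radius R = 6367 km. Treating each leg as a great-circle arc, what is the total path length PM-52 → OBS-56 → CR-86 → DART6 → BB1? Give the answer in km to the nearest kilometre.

PM-52: φ = +69.68000°, λ = +155.64639°
OBS-56: φ = +79.21972°, λ = +50.36778°
CR-86: φ = +79.56917°, λ = +78.11556°
DART6: φ = +79.07750°, λ = +74.78028°
BB1: φ = +69.66861°, λ = +46.23333°
PM-52→OBS-56: c = 0.441523 rad, d = 2811.18 km
OBS-56→CR-86: c = 0.088491 rad, d = 563.42 km
CR-86→DART6: c = 0.013779 rad, d = 87.73 km
DART6→BB1: c = 0.207529 rad, d = 1321.34 km
Total = 2811.18 + 563.42 + 87.73 + 1321.34 = 4783.67 km

4784 km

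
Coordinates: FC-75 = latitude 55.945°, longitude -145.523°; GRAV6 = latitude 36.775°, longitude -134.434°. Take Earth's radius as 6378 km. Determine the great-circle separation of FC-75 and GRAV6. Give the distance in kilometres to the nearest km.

Δφ = -19.1700°,  Δλ = 11.0890°
a = sin²(Δφ/2) + cos φ₁ cos φ₂ sin²(Δλ/2) = 0.031913
c = 2·arcsin(√a) = 0.359213 rad = 20.5814°
d = R·c = 6378 × 0.359213 = 2291.1 km

2291 km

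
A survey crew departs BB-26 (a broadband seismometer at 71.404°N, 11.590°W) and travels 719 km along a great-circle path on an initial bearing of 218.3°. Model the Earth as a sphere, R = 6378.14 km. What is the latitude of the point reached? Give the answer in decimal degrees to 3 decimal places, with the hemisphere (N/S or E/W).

66.011°N

δ = d/R = 719/6378.14 = 0.112729 rad
φ₂ = arcsin(sin φ₁ cos δ + cos φ₁ sin δ cos θ)
   = arcsin(0.94779·0.99365 + 0.31889·0.11249·-0.78478) = 66.01094°
λ₂ = λ₁ + atan2(sin θ sin δ cos φ₁, cos δ − sin φ₁ sin φ₂) = -21.46413°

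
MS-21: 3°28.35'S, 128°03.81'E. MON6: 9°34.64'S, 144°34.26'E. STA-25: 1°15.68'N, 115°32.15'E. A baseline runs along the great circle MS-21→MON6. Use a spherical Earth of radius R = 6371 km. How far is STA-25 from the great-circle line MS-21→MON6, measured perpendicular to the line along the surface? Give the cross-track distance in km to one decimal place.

MS-21: φ = -3.47250°, λ = +128.06350°
MON6: φ = -9.57733°, λ = +144.57100°
STA-25: φ = +1.26133°, λ = +115.53583°
δ₁₃ = central angle MS-21→STA-25 = 0.233642 rad  (haversine)
θ₁₃ = bearing MS-21→STA-25 = 290.501°,  θ₁₂ = bearing MS-21→MON6 = 111.224°
dₓₜ = R·arcsin(sin δ₁₃ · sin(θ₁₃ − θ₁₂)) = 6371·arcsin(0.23152·sin(179.277°)) = 18.606 km
|dₓₜ| = 18.606 km

18.6 km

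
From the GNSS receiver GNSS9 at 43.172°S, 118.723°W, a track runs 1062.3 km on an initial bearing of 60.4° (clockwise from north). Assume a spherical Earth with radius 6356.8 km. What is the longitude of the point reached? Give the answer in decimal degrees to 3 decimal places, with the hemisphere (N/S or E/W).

108.157°W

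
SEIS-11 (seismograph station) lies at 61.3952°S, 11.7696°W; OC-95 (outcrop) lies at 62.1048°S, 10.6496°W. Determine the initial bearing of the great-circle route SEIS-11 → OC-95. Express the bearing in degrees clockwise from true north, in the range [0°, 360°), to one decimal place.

143.7°

Δλ = 1.1200°
y = sin Δλ · cos φ₂ = 0.009145
x = cos φ₁ sin φ₂ − sin φ₁ cos φ₂ cos Δλ = -0.012463
θ = atan2(y, x) = 143.7301° → 143.7301° (mod 360°)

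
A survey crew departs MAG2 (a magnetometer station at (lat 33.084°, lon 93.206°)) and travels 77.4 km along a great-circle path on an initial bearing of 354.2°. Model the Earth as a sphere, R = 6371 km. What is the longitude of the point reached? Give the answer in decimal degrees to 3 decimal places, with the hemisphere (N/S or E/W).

93.121°E

δ = d/R = 77.4/6371 = 0.012149 rad
φ₂ = arcsin(sin φ₁ cos δ + cos φ₁ sin δ cos θ)
   = arcsin(0.54587·0.99993 + 0.83787·0.01215·0.99488) = 33.77648°
λ₂ = λ₁ + atan2(sin θ sin δ cos φ₁, cos δ − sin φ₁ sin φ₂) = 93.12138°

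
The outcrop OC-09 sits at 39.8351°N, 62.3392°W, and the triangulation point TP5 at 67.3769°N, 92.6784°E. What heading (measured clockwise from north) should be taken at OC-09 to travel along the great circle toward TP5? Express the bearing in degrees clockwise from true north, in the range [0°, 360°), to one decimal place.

Δλ = 155.0176°
y = sin Δλ · cos φ₂ = 0.162460
x = cos φ₁ sin φ₂ − sin φ₁ cos φ₂ cos Δλ = 0.932162
θ = atan2(y, x) = 9.8864° → 9.8864° (mod 360°)

9.9°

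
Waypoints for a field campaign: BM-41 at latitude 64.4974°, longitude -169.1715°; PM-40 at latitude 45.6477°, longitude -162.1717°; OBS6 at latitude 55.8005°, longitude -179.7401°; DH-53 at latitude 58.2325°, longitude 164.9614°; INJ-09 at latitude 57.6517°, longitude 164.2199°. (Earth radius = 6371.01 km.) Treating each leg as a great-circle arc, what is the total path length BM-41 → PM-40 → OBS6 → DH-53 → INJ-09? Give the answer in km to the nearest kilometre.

4846 km

BM-41→PM-40: c = 0.335864 rad, d = 2139.79 km
PM-40→OBS6: c = 0.261459 rad, d = 1665.76 km
OBS6→DH-53: c = 0.151053 rad, d = 962.36 km
DH-53→INJ-09: c = 0.012245 rad, d = 78.01 km
Total = 2139.79 + 1665.76 + 962.36 + 78.01 = 4845.92 km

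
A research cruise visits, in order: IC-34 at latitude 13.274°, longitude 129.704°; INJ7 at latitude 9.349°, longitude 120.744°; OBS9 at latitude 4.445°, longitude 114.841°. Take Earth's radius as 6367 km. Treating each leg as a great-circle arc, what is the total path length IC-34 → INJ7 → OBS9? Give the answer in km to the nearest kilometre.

IC-34→INJ7: c = 0.167914 rad, d = 1069.11 km
INJ7→OBS9: c = 0.133343 rad, d = 849.00 km
Total = 1069.11 + 849.00 = 1918.10 km

1918 km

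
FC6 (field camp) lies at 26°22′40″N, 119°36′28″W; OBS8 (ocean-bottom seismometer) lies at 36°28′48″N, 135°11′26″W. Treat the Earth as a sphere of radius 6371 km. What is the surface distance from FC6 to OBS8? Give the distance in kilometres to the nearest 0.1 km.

1852.6 km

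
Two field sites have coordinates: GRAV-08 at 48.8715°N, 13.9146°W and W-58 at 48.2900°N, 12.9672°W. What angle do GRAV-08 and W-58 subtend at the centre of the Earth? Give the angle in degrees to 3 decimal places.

Δφ = -0.5815°,  Δλ = 0.9474°
a = sin²(Δφ/2) + cos φ₁ cos φ₂ sin²(Δλ/2) = 0.000056
c = 2·arcsin(√a) = 0.014922 rad = 0.8550°

0.855°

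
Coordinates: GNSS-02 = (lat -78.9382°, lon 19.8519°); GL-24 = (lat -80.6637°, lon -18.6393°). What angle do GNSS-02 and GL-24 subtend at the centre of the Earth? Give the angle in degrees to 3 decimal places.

Δφ = -1.7255°,  Δλ = -38.4912°
a = sin²(Δφ/2) + cos φ₁ cos φ₂ sin²(Δλ/2) = 0.003609
c = 2·arcsin(√a) = 0.120215 rad = 6.8878°

6.888°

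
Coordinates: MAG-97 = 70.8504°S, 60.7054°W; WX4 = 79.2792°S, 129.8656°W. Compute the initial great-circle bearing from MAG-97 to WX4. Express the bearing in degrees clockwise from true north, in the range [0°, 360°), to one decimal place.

213.8°

Δλ = -69.1602°
y = sin Δλ · cos φ₂ = -0.173853
x = cos φ₁ sin φ₂ − sin φ₁ cos φ₂ cos Δλ = -0.259793
θ = atan2(y, x) = -146.2096° → 213.7904° (mod 360°)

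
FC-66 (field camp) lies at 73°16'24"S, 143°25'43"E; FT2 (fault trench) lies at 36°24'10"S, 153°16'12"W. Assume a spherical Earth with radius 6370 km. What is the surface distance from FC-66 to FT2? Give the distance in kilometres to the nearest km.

FC-66: φ = -73.27333°, λ = +143.42861°
FT2: φ = -36.40278°, λ = -153.27000°
Δφ = 36.8706°,  Δλ = 63.3014°
a = sin²(Δφ/2) + cos φ₁ cos φ₂ sin²(Δλ/2) = 0.163787
c = 2·arcsin(√a) = 0.833315 rad = 47.7455°
d = R·c = 6370 × 0.833315 = 5308.2 km

5308 km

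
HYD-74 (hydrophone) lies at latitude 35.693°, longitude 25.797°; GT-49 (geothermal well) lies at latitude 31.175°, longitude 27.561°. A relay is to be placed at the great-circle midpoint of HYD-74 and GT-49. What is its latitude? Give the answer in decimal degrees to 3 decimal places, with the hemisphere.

33.437°N

Bx = cos φ₂ cos Δλ = 0.855185,  By = cos φ₂ sin Δλ = 0.026337
φₘ = atan2(sin φ₁ + sin φ₂, √((cos φ₁ + Bx)² + By²)) = 33.43712°
λₘ = λ₁ + atan2(By, cos φ₁ + Bx) = 26.70197°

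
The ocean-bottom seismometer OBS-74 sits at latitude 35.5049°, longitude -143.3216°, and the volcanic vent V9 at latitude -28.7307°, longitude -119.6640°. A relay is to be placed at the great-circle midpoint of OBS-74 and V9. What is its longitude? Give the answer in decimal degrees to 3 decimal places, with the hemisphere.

Bx = cos φ₂ cos Δλ = 0.803195,  By = cos φ₂ sin Δλ = 0.351869
φₘ = atan2(sin φ₁ + sin φ₂, √((cos φ₁ + Bx)² + By²)) = 3.46031°
λₘ = λ₁ + atan2(By, cos φ₁ + Bx) = -131.04699°

131.047°W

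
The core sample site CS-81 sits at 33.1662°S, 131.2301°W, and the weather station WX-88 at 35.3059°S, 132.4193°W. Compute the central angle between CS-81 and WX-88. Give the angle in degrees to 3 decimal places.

2.355°

Δφ = -2.1397°,  Δλ = -1.1892°
a = sin²(Δφ/2) + cos φ₁ cos φ₂ sin²(Δλ/2) = 0.000422
c = 2·arcsin(√a) = 0.041097 rad = 2.3547°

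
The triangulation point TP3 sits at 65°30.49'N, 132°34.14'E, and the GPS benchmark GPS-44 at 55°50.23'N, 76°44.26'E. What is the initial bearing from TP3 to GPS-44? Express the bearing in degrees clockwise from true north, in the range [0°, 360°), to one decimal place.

276.9°

TP3: φ = +65.50817°, λ = +132.56900°
GPS-44: φ = +55.83717°, λ = +76.73767°
Δλ = -55.8313°
y = sin Δλ · cos φ₂ = -0.464617
x = cos φ₁ sin φ₂ − sin φ₁ cos φ₂ cos Δλ = 0.056024
θ = atan2(y, x) = -83.1244° → 276.8756° (mod 360°)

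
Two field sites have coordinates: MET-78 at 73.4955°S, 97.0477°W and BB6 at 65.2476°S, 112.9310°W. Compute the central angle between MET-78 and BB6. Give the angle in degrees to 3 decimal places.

9.898°

Δφ = 8.2479°,  Δλ = -15.8833°
a = sin²(Δφ/2) + cos φ₁ cos φ₂ sin²(Δλ/2) = 0.007442
c = 2·arcsin(√a) = 0.172753 rad = 9.8980°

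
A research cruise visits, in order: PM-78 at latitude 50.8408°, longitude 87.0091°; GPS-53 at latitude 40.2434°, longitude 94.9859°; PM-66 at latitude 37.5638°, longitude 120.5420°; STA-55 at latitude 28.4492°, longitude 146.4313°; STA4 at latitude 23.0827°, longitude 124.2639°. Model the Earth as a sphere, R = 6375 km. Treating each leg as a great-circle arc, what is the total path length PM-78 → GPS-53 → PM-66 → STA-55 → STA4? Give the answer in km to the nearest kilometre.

8461 km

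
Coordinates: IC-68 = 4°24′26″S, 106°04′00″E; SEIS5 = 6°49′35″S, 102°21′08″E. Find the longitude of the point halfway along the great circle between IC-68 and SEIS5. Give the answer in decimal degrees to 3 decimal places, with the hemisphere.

104.213°E

IC-68: φ = -4.40722°, λ = +106.06667°
SEIS5: φ = -6.82639°, λ = +102.35222°
Bx = cos φ₂ cos Δλ = 0.990825,  By = cos φ₂ sin Δλ = -0.064325
φₘ = atan2(sin φ₁ + sin φ₂, √((cos φ₁ + Bx)² + By²)) = -5.61974°
λₘ = λ₁ + atan2(By, cos φ₁ + Bx) = 104.21330°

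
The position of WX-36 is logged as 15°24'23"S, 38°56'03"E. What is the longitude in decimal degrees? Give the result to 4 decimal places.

38° + 56′/60 + 3″/3600 = 38 + 0.93333 + 0.00083 = 38.9342°

38.9342°E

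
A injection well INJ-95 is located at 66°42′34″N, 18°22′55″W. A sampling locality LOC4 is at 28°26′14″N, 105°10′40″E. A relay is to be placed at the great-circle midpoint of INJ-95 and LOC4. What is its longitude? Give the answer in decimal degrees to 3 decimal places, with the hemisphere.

78.675°E

INJ-95: φ = +66.70944°, λ = -18.38194°
LOC4: φ = +28.43722°, λ = +105.17778°
Bx = cos φ₂ cos Δλ = -0.486104,  By = cos φ₂ sin Δλ = 0.732762
φₘ = atan2(sin φ₁ + sin φ₂, √((cos φ₁ + Bx)² + By²)) = 62.10333°
λₘ = λ₁ + atan2(By, cos φ₁ + Bx) = 78.67490°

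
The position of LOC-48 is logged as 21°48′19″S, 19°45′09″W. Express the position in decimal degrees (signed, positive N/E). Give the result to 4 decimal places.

-21.8053°, -19.7525°

lat: 21.8053° S → -21.8053°
lon: 19.7525° W → -19.7525°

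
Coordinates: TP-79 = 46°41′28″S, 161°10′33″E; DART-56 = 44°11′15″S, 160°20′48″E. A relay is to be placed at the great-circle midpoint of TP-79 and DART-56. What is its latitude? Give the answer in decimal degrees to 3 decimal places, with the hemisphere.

45.440°S

TP-79: φ = -46.69111°, λ = +161.17583°
DART-56: φ = -44.18750°, λ = +160.34667°
Bx = cos φ₂ cos Δλ = 0.716988,  By = cos φ₂ sin Δλ = -0.010377
φₘ = atan2(sin φ₁ + sin φ₂, √((cos φ₁ + Bx)² + By²)) = -45.44006°
λₘ = λ₁ + atan2(By, cos φ₁ + Bx) = 160.75205°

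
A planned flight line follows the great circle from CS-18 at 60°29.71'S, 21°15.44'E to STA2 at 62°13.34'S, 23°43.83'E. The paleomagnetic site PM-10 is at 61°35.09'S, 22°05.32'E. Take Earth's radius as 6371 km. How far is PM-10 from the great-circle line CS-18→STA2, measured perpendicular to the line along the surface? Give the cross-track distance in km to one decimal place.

CS-18: φ = -60.49517°, λ = +21.25733°
STA2: φ = -62.22233°, λ = +23.73050°
PM-10: φ = -61.58483°, λ = +22.08867°
δ₁₃ = central angle CS-18→PM-10 = 0.020274 rad  (haversine)
θ₁₃ = bearing CS-18→PM-10 = 160.089°,  θ₁₂ = bearing CS-18→STA2 = 146.616°
dₓₜ = R·arcsin(sin δ₁₃ · sin(θ₁₃ − θ₁₂)) = 6371·arcsin(0.02027·sin(13.472°)) = 30.090 km
|dₓₜ| = 30.090 km

30.1 km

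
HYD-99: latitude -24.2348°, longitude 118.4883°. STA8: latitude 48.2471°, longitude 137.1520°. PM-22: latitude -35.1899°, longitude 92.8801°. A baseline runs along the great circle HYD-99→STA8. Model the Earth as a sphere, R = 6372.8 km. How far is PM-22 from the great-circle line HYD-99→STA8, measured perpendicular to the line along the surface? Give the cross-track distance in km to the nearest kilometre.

1909 km

δ₁₃ = central angle HYD-99→PM-22 = 0.430940 rad  (haversine)
θ₁₃ = bearing HYD-99→PM-22 = 237.736°,  θ₁₂ = bearing HYD-99→STA8 = 12.783°
dₓₜ = R·arcsin(sin δ₁₃ · sin(θ₁₃ − θ₁₂)) = 6372.8·arcsin(0.41772·sin(224.953°)) = -1909.245 km
|dₓₜ| = 1909.245 km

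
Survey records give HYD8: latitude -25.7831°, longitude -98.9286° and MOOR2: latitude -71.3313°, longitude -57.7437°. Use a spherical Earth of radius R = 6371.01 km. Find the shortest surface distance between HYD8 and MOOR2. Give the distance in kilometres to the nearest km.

5674 km

Δφ = -45.5482°,  Δλ = 41.1849°
a = sin²(Δφ/2) + cos φ₁ cos φ₂ sin²(Δλ/2) = 0.185501
c = 2·arcsin(√a) = 0.890533 rad = 51.0238°
d = R·c = 6371.01 × 0.890533 = 5673.6 km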